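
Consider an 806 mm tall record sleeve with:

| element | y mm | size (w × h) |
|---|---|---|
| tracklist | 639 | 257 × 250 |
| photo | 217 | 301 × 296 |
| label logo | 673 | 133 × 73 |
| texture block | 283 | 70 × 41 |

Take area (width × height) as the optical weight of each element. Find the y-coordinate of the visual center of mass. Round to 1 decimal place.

Taking area as weight: tracklist 257·250 = 64250, photo 301·296 = 89096, label logo 133·73 = 9709, texture block 70·41 = 2870. Sum 165925.
y-moment: 64250·639 + 89096·217 + 9709·673 + 2870·283 = 67735949; centroid 67735949/165925 ≈ 408.23.

y ≈ 408.2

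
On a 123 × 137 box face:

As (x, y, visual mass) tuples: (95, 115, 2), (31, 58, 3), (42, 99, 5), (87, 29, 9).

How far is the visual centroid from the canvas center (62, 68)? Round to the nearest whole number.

Weights sum to 2 + 3 + 5 + 9 = 19.
x-moment: 2·95 + 3·31 + 5·42 + 9·87 = 1276; centroid 1276/19 ≈ 67.16.
y-moment: 2·115 + 3·58 + 5·99 + 9·29 = 1160; centroid 1160/19 ≈ 61.05.
Relative to (62, 68): Δ = (5.16, -6.95); |Δ| = √(5.16² + -6.95²) ≈ 8.65.

≈ 9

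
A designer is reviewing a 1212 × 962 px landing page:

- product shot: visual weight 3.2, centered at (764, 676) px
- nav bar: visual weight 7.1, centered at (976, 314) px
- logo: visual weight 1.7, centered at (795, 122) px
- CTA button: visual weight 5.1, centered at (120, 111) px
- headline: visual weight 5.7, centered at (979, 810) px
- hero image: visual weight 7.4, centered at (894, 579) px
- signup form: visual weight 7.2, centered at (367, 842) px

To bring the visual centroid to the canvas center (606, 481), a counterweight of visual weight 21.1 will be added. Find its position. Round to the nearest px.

New total weight: (3.2 + 7.1 + 1.7 + 5.1 + 5.7 + 7.4 + 7.2) + 21.1 = 58.5.
x: need Σw·x = 58.5·606 = 35451.0. Existing = 3.2·764 + 7.1·976 + 1.7·795 + 5.1·120 + 5.7·979 + 7.4·894 + 7.2·367 = 26176.2. Remainder 9274.8 / 21.1 ≈ 439.56.
y: need Σw·y = 58.5·481 = 28138.5. Existing = 3.2·676 + 7.1·314 + 1.7·122 + 5.1·111 + 5.7·810 + 7.4·579 + 7.2·842 = 20130.1. Remainder 8008.4 / 21.1 ≈ 379.55.

(440, 380)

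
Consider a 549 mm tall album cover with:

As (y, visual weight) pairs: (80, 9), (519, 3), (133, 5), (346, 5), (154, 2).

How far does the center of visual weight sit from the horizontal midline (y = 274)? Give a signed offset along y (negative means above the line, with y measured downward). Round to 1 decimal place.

≈ -66.5 mm

Weights sum to 9 + 3 + 5 + 5 + 2 = 24.
Σw·y = 9·80 + 3·519 + 5·133 + 5·346 + 2·154 = 4980, so ȳ = 4980/24 ≈ 207.50.
Against y = 274, that's 207.50 − 274 = -66.50.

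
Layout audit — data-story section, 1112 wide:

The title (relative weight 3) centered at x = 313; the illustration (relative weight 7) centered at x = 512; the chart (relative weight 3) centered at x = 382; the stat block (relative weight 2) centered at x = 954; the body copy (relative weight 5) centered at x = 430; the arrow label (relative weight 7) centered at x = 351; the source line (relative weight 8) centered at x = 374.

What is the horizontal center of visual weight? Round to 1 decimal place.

x ≈ 433.6

Σw = 3 + 7 + 3 + 2 + 5 + 7 + 8 = 35.
x-moment: 3·313 + 7·512 + 3·382 + 2·954 + 5·430 + 7·351 + 8·374 = 15176; centroid 15176/35 ≈ 433.60.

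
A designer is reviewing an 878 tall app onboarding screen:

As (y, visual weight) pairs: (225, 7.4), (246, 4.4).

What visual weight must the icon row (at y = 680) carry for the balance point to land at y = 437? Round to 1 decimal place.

Existing Σw = 11.8 (7.4 + 4.4); existing moment 7.4·225 + 4.4·246 = 2747.4.
Set Σw·y/Σw = 437: (2747.4 + 680w) = 437·(11.8 + w).
So w = (437·11.8 − 2747.4)/(680 − 437) = 2409.2/243 ≈ 9.91.

w ≈ 9.9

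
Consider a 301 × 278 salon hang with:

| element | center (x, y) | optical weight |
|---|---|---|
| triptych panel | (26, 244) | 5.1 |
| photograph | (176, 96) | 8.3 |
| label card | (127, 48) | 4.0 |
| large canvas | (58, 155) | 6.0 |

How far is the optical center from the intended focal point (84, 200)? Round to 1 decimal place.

Total weight = 5.1 + 8.3 + 4.0 + 6.0 = 23.4.
Σw·x = 5.1·26 + 8.3·176 + 4.0·127 + 6.0·58 = 2449.4, so x̄ = 2449.4/23.4 ≈ 104.68.
Σw·y = 5.1·244 + 8.3·96 + 4.0·48 + 6.0·155 = 3163.2, so ȳ = 3163.2/23.4 ≈ 135.18.
From (84, 200): dx = 20.68, dy = -64.82, so the distance is √(dx²+dy²) ≈ 68.04.

≈ 68.0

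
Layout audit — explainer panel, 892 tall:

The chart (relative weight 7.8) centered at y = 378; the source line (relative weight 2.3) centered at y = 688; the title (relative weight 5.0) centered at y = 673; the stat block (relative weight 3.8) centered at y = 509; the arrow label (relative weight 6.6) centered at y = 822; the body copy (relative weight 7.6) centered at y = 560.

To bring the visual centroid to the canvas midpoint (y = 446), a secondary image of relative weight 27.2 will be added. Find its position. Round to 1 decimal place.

y ≈ 271.4

After adding the secondary image, total weight = 7.8 + 2.3 + 5.0 + 3.8 + 6.6 + 7.6 + 27.2 = 60.3.
y: target moment 60.3×446 = 26893.8; current 7.8·378 + 2.3·688 + 5.0·673 + 3.8·509 + 6.6·822 + 7.6·560 = 19511.2; the secondary image supplies 7382.6, so y = 7382.6/27.2 ≈ 271.42.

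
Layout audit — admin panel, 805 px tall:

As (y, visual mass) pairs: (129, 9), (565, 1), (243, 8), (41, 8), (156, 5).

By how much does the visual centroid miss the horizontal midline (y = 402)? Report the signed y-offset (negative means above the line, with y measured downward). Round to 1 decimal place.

≈ -247.9 px

Total weight = 9 + 1 + 8 + 8 + 5 = 31.
y: (9·129 + 1·565 + 8·243 + 8·41 + 5·156) / 31 = 4778 / 31 ≈ 154.13
Offset from y = 402: 154.13 − 402 ≈ -247.87.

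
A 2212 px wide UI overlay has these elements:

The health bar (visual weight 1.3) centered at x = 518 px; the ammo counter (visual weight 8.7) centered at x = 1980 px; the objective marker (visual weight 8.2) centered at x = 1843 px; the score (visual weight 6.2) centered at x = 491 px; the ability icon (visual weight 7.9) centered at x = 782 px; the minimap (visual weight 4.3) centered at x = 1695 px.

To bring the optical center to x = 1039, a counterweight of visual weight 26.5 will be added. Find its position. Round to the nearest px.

x ≈ 605

New total weight: (1.3 + 8.7 + 8.2 + 6.2 + 7.9 + 4.3) + 26.5 = 63.1.
x: need Σw·x = 63.1·1039 = 65560.9. Existing = 1.3·518 + 8.7·1980 + 8.2·1843 + 6.2·491 + 7.9·782 + 4.3·1695 = 49522.5. Remainder 16038.4 / 26.5 ≈ 605.22.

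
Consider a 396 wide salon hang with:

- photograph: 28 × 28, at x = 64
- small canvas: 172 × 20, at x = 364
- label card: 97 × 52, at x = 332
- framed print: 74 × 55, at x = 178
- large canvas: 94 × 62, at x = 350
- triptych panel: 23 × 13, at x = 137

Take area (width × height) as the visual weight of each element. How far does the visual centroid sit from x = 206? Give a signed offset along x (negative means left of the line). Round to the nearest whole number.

Taking area as weight: photograph 28·28 = 784, small canvas 172·20 = 3440, label card 97·52 = 5044, framed print 74·55 = 4070, large canvas 94·62 = 5828, triptych panel 23·13 = 299. Sum 19465.
x: (784·64 + 3440·364 + 5044·332 + 4070·178 + 5828·350 + 299·137) / 19465 = 5782167 / 19465 ≈ 297.05
Against x = 206, that's 297.05 − 206 = 91.05.

≈ 91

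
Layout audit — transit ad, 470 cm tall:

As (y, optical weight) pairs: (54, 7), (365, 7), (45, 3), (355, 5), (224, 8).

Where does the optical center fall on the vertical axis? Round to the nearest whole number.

Weights sum to 7 + 7 + 3 + 5 + 8 = 30.
y-moment: 7·54 + 7·365 + 3·45 + 5·355 + 8·224 = 6635; centroid 6635/30 ≈ 221.17.

y ≈ 221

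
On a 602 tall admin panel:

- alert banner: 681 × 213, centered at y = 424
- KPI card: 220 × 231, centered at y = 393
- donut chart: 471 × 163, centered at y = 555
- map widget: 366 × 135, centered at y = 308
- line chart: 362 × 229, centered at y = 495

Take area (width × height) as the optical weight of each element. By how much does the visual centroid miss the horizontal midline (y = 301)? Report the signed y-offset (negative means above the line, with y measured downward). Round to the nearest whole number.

Taking area as weight: alert banner 681·213 = 145053, KPI card 220·231 = 50820, donut chart 471·163 = 76773, map widget 366·135 = 49410, line chart 362·229 = 82898. Sum 404954.
y-moment: 145053·424 + 50820·393 + 76773·555 + 49410·308 + 82898·495 = 180336537; centroid 180336537/404954 ≈ 445.33.
Difference: 445.33 − 301 ≈ 144.33.

≈ 144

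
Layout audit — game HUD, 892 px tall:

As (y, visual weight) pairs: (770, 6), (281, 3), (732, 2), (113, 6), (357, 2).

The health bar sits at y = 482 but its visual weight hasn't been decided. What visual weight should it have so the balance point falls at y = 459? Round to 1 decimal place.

Known weights sum to 6 + 3 + 2 + 6 + 2 = 19; their moment is 6·770 + 3·281 + 2·732 + 6·113 + 2·357 = 8319.
Balance at y = 459 requires (8319 + w·482) / (19 + w) = 459.
Solving: w = (459·19 − 8319) / (482 − 459) = 402 / 23 ≈ 17.48.

w ≈ 17.5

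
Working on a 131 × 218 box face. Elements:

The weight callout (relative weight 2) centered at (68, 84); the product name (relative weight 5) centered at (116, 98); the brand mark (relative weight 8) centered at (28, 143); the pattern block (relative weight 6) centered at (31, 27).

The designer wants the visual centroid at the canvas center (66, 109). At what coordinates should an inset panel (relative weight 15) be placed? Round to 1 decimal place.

New total weight: (2 + 5 + 8 + 6) + 15 = 36.
x: target moment 36×66 = 2376; current 2·68 + 5·116 + 8·28 + 6·31 = 1126; the inset panel supplies 1250, so x = 1250/15 ≈ 83.33.
y: target moment 36×109 = 3924; current 2·84 + 5·98 + 8·143 + 6·27 = 1964; the inset panel supplies 1960, so y = 1960/15 ≈ 130.67.

(83.3, 130.7)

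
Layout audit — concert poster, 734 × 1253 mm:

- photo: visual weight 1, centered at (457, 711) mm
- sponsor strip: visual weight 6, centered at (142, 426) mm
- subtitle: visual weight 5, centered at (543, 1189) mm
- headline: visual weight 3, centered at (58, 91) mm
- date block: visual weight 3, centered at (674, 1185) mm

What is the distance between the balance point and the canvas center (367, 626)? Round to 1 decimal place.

Weights sum to 1 + 6 + 5 + 3 + 3 = 18.
x-moment: 1·457 + 6·142 + 5·543 + 3·58 + 3·674 = 6220; centroid 6220/18 ≈ 345.56.
y-moment: 1·711 + 6·426 + 5·1189 + 3·91 + 3·1185 = 13040; centroid 13040/18 ≈ 724.44.
From (367, 626): dx = -21.44, dy = 98.44, so the distance is √(dx²+dy²) ≈ 100.75.

≈ 100.8 mm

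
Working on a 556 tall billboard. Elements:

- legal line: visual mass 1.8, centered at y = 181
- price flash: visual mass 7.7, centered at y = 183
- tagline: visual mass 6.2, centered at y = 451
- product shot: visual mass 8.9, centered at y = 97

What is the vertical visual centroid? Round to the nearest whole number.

Total weight = 1.8 + 7.7 + 6.2 + 8.9 = 24.6.
Σw·y = 1.8·181 + 7.7·183 + 6.2·451 + 8.9·97 = 5394.4, so ȳ = 5394.4/24.6 ≈ 219.28.

y ≈ 219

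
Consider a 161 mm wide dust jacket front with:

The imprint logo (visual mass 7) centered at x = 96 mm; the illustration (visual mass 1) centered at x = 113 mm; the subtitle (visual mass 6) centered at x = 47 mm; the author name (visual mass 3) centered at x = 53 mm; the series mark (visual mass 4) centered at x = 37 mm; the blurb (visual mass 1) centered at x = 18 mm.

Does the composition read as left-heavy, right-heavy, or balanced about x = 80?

left-heavy

Σw = 7 + 1 + 6 + 3 + 4 + 1 = 22.
Σw·x = 7·96 + 1·113 + 6·47 + 3·53 + 4·37 + 1·18 = 1392, so x̄ = 1392/22 ≈ 63.27.
63.3 lies left of the midline 80, so the layout is left-heavy.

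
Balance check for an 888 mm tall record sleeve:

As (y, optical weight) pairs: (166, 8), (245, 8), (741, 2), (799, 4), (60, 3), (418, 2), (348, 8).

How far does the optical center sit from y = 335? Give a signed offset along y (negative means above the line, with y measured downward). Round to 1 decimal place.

≈ 1.2 mm

Weights sum to 8 + 8 + 2 + 4 + 3 + 2 + 8 = 35.
y-moment: 8·166 + 8·245 + 2·741 + 4·799 + 3·60 + 2·418 + 8·348 = 11766; centroid 11766/35 ≈ 336.17.
Difference: 336.17 − 335 ≈ 1.17.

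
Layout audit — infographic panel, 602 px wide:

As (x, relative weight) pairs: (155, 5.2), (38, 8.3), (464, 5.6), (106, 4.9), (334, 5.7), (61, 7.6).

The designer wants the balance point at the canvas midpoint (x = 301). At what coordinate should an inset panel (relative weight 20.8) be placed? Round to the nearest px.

x ≈ 523

New total weight: (5.2 + 8.3 + 5.6 + 4.9 + 5.7 + 7.6) + 20.8 = 58.1.
x: need Σw·x = 58.1·301 = 17488.1. Existing = 5.2·155 + 8.3·38 + 5.6·464 + 4.9·106 + 5.7·334 + 7.6·61 = 6606.6. Remainder 10881.5 / 20.8 ≈ 523.15.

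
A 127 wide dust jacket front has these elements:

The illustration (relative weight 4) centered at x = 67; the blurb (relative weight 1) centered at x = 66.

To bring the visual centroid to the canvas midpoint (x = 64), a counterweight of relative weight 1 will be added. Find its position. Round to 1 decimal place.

x ≈ 50.0

New total weight: (4 + 1) + 1 = 6.
x: target moment 6×64 = 384; current 4·67 + 1·66 = 334; the counterweight supplies 50, so x = 50/1 ≈ 50.00.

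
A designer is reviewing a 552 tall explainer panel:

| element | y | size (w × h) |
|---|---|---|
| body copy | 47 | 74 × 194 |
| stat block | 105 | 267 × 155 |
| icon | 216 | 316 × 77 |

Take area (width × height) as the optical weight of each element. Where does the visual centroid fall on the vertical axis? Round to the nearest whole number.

y ≈ 128

Areas → weights: body copy 74·194 = 14356, stat block 267·155 = 41385, icon 316·77 = 24332; Σw = 80073.
Σw·y = 14356·47 + 41385·105 + 24332·216 = 10275869, so ȳ = 10275869/80073 ≈ 128.33.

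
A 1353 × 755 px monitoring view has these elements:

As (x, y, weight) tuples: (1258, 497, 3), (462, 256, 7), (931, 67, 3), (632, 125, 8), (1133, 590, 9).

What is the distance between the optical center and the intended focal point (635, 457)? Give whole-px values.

Σw = 3 + 7 + 3 + 8 + 9 = 30.
x-moment: 3·1258 + 7·462 + 3·931 + 8·632 + 9·1133 = 25054; centroid 25054/30 ≈ 835.13.
y-moment: 3·497 + 7·256 + 3·67 + 8·125 + 9·590 = 9794; centroid 9794/30 ≈ 326.47.
From (635, 457): dx = 200.13, dy = -130.53, so the distance is √(dx²+dy²) ≈ 238.94.

≈ 239 px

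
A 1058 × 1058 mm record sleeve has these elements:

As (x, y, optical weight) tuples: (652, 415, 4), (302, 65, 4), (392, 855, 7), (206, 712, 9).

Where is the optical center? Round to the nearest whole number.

(351, 596)

Σw = 4 + 4 + 7 + 9 = 24.
x: (4·652 + 4·302 + 7·392 + 9·206) / 24 = 8414 / 24 ≈ 350.58
y: (4·415 + 4·65 + 7·855 + 9·712) / 24 = 14313 / 24 ≈ 596.38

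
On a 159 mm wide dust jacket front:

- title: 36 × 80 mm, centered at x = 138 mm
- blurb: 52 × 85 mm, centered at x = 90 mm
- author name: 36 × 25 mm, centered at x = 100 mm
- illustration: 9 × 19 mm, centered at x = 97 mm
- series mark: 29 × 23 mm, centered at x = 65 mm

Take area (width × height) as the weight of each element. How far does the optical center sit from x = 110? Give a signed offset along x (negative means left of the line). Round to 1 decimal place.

≈ -5.4 mm

Areas: title 36·80 = 2880, blurb 52·85 = 4420, author name 36·25 = 900, illustration 9·19 = 171, series mark 29·23 = 667. Total weight = 9038.
Σw·x = 2880·138 + 4420·90 + 900·100 + 171·97 + 667·65 = 945182, so x̄ = 945182/9038 ≈ 104.58.
Against x = 110, that's 104.58 − 110 = -5.42.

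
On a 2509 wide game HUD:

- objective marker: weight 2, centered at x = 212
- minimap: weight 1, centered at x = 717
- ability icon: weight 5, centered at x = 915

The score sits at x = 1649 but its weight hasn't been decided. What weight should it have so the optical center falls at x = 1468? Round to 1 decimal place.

w ≈ 33.3

Fixed elements: Σw = 2 + 1 + 5 = 8, Σw·x = 2·212 + 1·717 + 5·915 = 5716.
Set Σw·x/Σw = 1468: (5716 + 1649w) = 1468·(8 + w).
Solving: w = (1468·8 − 5716) / (1649 − 1468) = 6028 / 181 ≈ 33.30.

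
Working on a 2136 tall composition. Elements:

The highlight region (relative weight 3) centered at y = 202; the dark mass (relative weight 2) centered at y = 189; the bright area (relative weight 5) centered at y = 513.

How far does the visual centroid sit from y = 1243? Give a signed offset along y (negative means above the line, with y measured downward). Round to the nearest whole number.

≈ -888

Total weight = 3 + 2 + 5 = 10.
y: (3·202 + 2·189 + 5·513) / 10 = 3549 / 10 ≈ 354.90
Against y = 1243, that's 354.90 − 1243 = -888.10.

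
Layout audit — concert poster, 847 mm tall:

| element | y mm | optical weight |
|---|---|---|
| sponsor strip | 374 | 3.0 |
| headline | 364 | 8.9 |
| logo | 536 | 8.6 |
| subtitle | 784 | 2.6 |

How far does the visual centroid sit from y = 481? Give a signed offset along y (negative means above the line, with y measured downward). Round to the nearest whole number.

Σw = 3.0 + 8.9 + 8.6 + 2.6 = 23.1.
y: (3.0·374 + 8.9·364 + 8.6·536 + 2.6·784) / 23.1 = 11009.6 / 23.1 ≈ 476.61
Against y = 481, that's 476.61 − 481 = -4.39.

≈ -4 mm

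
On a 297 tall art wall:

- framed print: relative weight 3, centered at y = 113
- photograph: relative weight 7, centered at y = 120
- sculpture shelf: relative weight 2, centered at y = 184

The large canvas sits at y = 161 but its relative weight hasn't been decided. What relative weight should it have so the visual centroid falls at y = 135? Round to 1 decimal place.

w ≈ 2.8

Known weights sum to 3 + 7 + 2 = 12; their moment is 3·113 + 7·120 + 2·184 = 1547.
Set Σw·y/Σw = 135: (1547 + 161w) = 135·(12 + w).
Rearranging, w·(161 − 135) = 135·12 − 1547 = 73, so w ≈ 73/26 = 2.81.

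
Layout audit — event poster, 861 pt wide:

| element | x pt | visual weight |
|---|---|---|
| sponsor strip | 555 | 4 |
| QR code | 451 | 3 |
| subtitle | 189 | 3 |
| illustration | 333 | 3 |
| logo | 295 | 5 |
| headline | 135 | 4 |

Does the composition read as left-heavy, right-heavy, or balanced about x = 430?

left-heavy

Σw = 4 + 3 + 3 + 3 + 5 + 4 = 22.
Σw·x = 7154; x̄ = 7154/22 ≈ 325.18.
325.2 vs midline 430 → left-heavy.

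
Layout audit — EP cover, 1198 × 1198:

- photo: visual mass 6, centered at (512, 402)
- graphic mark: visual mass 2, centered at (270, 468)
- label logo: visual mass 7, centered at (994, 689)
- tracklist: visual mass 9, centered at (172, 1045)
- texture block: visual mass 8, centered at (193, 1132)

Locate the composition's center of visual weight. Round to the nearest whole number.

(427, 832)

Σw = 6 + 2 + 7 + 9 + 8 = 32.
Σw·x = 6·512 + 2·270 + 7·994 + 9·172 + 8·193 = 13662, so x̄ = 13662/32 ≈ 426.94.
Σw·y = 6·402 + 2·468 + 7·689 + 9·1045 + 8·1132 = 26632, so ȳ = 26632/32 ≈ 832.25.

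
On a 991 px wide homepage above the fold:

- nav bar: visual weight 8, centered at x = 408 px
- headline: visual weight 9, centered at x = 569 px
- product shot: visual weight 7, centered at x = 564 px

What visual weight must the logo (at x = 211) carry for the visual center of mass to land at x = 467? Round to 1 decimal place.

Fixed elements: Σw = 8 + 9 + 7 = 24, Σw·x = 8·408 + 9·569 + 7·564 = 12333.
Balance at x = 467 requires (12333 + w·211) / (24 + w) = 467.
Rearranging, w·(211 − 467) = 467·24 − 12333 = -1125, so w ≈ -1125/-256 = 4.39.

w ≈ 4.4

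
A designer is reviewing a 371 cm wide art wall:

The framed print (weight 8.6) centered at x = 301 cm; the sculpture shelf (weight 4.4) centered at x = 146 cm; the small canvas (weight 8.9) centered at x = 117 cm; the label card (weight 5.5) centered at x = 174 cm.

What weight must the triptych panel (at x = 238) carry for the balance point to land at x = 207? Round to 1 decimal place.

Known weights sum to 8.6 + 4.4 + 8.9 + 5.5 = 27.4; their moment is 8.6·301 + 4.4·146 + 8.9·117 + 5.5·174 = 5229.3.
Balance at x = 207 requires (5229.3 + w·238) / (27.4 + w) = 207.
Rearranging, w·(238 − 207) = 207·27.4 − 5229.3 = 442.5, so w ≈ 442.5/31 = 14.27.

w ≈ 14.3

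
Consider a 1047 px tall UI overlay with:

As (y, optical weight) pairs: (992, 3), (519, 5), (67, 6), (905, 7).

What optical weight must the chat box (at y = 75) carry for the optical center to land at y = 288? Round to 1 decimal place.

Existing Σw = 21 (3 + 5 + 6 + 7); existing moment 3·992 + 5·519 + 6·67 + 7·905 = 12308.
Set Σw·y/Σw = 288: (12308 + 75w) = 288·(21 + w).
Rearranging, w·(75 − 288) = 288·21 − 12308 = -6260, so w ≈ -6260/-213 = 29.39.

w ≈ 29.4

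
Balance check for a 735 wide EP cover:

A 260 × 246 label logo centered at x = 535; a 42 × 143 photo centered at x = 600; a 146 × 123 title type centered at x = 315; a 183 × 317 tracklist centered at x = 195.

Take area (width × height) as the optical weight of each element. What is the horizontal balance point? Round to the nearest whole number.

x ≈ 375

Taking area as weight: label logo 260·246 = 63960, photo 42·143 = 6006, title type 146·123 = 17958, tracklist 183·317 = 58011. Sum 145935.
Σw·x = 63960·535 + 6006·600 + 17958·315 + 58011·195 = 54791115, so x̄ = 54791115/145935 ≈ 375.45.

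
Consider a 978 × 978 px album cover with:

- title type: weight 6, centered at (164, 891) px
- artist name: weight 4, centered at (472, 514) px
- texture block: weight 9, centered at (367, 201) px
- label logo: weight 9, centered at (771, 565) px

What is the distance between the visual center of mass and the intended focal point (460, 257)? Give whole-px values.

Weights sum to 6 + 4 + 9 + 9 = 28.
x: (6·164 + 4·472 + 9·367 + 9·771) / 28 = 13114 / 28 ≈ 468.36
y: (6·891 + 4·514 + 9·201 + 9·565) / 28 = 14296 / 28 ≈ 510.57
From (460, 257): dx = 8.36, dy = 253.57, so the distance is √(dx²+dy²) ≈ 253.71.

≈ 254 px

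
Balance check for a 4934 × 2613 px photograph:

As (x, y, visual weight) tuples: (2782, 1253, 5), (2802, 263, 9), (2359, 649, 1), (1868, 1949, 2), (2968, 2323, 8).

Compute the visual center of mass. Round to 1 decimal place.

(2758.7, 1270.5)

Weights sum to 5 + 9 + 1 + 2 + 8 = 25.
x: (5·2782 + 9·2802 + 1·2359 + 2·1868 + 8·2968) / 25 = 68967 / 25 ≈ 2758.68
y: (5·1253 + 9·263 + 1·649 + 2·1949 + 8·2323) / 25 = 31763 / 25 ≈ 1270.52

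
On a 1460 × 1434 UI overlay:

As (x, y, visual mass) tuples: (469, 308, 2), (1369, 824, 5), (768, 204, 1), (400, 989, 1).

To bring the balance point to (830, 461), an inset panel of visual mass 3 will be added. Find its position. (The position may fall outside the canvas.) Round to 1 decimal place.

(336.3, -132.3)

With the inset panel, Σw becomes 2 + 5 + 1 + 1 + 3 = 12.
x: target moment 12×830 = 9960; current 2·469 + 5·1369 + 1·768 + 1·400 = 8951; the inset panel supplies 1009, so x = 1009/3 ≈ 336.33.
y: target moment 12×461 = 5532; current 2·308 + 5·824 + 1·204 + 1·989 = 5929; the inset panel supplies -397, so y = -397/3 ≈ -132.33.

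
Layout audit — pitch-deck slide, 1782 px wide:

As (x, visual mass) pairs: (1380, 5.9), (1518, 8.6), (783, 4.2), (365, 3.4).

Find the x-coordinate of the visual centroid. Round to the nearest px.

x ≈ 1164

Weights sum to 5.9 + 8.6 + 4.2 + 3.4 = 22.1.
Σw·x = 5.9·1380 + 8.6·1518 + 4.2·783 + 3.4·365 = 25726.4, so x̄ = 25726.4/22.1 ≈ 1164.09.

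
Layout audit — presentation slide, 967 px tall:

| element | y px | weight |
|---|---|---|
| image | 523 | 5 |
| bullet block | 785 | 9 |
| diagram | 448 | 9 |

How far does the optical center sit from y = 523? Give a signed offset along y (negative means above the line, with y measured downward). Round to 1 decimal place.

≈ 73.2 px

Σw = 5 + 9 + 9 = 23.
Σw·y = 5·523 + 9·785 + 9·448 = 13712, so ȳ = 13712/23 ≈ 596.17.
Against y = 523, that's 596.17 − 523 = 73.17.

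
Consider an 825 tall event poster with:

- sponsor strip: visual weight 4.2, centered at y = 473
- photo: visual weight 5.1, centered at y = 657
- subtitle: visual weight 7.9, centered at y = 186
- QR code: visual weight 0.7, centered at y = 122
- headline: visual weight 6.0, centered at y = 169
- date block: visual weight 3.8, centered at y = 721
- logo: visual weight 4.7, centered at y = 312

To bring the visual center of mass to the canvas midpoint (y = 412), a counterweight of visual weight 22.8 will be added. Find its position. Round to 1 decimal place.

New total weight: (4.2 + 5.1 + 7.9 + 0.7 + 6.0 + 3.8 + 4.7) + 22.8 = 55.2.
y: need Σw·y = 55.2·412 = 22742.4. Existing = 4.2·473 + 5.1·657 + 7.9·186 + 0.7·122 + 6.0·169 + 3.8·721 + 4.7·312 = 12112.3. Remainder 10630.1 / 22.8 ≈ 466.23.

y ≈ 466.2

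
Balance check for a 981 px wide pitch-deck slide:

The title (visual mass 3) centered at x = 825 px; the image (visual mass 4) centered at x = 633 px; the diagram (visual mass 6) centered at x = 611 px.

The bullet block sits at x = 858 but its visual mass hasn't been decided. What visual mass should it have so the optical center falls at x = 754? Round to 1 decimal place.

Known weights sum to 3 + 4 + 6 = 13; their moment is 3·825 + 4·633 + 6·611 = 8673.
For the centroid to hit 754: (8673 + w·858) / (13 + w) = 754.
So w = (754·13 − 8673)/(858 − 754) = 1129/104 ≈ 10.86.

w ≈ 10.9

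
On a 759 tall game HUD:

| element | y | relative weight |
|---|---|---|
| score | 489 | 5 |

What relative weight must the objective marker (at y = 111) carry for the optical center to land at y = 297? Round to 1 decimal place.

Known: weight 5 with moment 5·489 = 2445.
Balance at y = 297 requires (2445 + w·111) / (5 + w) = 297.
Rearranging, w·(111 − 297) = 297·5 − 2445 = -960, so w ≈ -960/-186 = 5.16.

w ≈ 5.2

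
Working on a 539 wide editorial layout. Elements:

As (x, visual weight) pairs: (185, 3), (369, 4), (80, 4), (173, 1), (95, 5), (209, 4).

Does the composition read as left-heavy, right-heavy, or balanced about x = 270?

Σw = 3 + 4 + 4 + 1 + 5 + 4 = 21.
x: (3·185 + 4·369 + 4·80 + 1·173 + 5·95 + 4·209) / 21 = 3835 / 21 ≈ 182.62
182.6 vs midline 270 → left-heavy.

left-heavy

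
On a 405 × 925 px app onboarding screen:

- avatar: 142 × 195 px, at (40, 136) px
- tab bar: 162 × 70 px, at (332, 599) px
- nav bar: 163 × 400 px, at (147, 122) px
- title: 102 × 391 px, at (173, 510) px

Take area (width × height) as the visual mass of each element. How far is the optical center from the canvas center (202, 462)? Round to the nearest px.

≈ 200 px

Areas: avatar 142·195 = 27690, tab bar 162·70 = 11340, nav bar 163·400 = 65200, title 102·391 = 39882. Total weight = 144112.
Σw·x = 27690·40 + 11340·332 + 65200·147 + 39882·173 = 21356466, so x̄ = 21356466/144112 ≈ 148.19.
Σw·y = 27690·136 + 11340·599 + 65200·122 + 39882·510 = 38852720, so ȳ = 38852720/144112 ≈ 269.60.
Relative to (202, 462): Δ = (-53.81, -192.40); |Δ| = √(-53.81² + -192.40²) ≈ 199.78.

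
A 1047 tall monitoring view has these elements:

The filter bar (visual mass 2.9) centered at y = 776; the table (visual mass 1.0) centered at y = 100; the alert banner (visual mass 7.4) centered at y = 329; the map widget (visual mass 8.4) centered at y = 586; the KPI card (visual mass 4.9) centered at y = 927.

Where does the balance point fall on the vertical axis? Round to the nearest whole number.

y ≈ 579

Σw = 2.9 + 1.0 + 7.4 + 8.4 + 4.9 = 24.6.
y: (2.9·776 + 1.0·100 + 7.4·329 + 8.4·586 + 4.9·927) / 24.6 = 14249.7 / 24.6 ≈ 579.26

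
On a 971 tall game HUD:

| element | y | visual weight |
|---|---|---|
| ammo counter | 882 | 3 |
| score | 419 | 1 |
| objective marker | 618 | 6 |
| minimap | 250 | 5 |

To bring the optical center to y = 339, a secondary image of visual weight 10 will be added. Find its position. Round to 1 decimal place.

With the secondary image, Σw becomes 3 + 1 + 6 + 5 + 10 = 25.
y: target moment 25×339 = 8475; current 3·882 + 1·419 + 6·618 + 5·250 = 8023; the secondary image supplies 452, so y = 452/10 ≈ 45.20.

y ≈ 45.2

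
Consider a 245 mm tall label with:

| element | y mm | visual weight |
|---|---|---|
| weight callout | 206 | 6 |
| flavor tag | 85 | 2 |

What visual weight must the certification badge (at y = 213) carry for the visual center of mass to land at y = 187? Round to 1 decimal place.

Fixed elements: Σw = 6 + 2 = 8, Σw·y = 6·206 + 2·85 = 1406.
Set Σw·y/Σw = 187: (1406 + 213w) = 187·(8 + w).
Rearranging, w·(213 − 187) = 187·8 − 1406 = 90, so w ≈ 90/26 = 3.46.

w ≈ 3.5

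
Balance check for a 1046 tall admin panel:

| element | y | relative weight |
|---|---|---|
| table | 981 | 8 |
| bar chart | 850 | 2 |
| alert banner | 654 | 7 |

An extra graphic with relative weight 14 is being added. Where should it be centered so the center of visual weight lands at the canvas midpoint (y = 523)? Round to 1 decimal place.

y ≈ 149.1

After adding the extra graphic, total weight = 8 + 2 + 7 + 14 = 31.
y: target moment 31×523 = 16213; current 8·981 + 2·850 + 7·654 = 14126; the extra graphic supplies 2087, so y = 2087/14 ≈ 149.07.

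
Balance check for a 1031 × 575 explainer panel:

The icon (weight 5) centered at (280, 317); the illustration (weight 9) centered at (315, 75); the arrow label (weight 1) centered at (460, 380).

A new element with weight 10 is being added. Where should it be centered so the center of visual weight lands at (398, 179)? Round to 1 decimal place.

New total weight: (5 + 9 + 1) + 10 = 25.
x: target moment 25×398 = 9950; current 5·280 + 9·315 + 1·460 = 4695; the new element supplies 5255, so x = 5255/10 ≈ 525.50.
y: target moment 25×179 = 4475; current 5·317 + 9·75 + 1·380 = 2640; the new element supplies 1835, so y = 1835/10 ≈ 183.50.

(525.5, 183.5)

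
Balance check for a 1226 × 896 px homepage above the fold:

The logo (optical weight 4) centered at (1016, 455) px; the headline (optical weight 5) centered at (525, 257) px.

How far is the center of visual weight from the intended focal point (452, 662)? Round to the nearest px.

≈ 430 px

Weights sum to 4 + 5 = 9.
Σw·x = 4·1016 + 5·525 = 6689, so x̄ = 6689/9 ≈ 743.22.
Σw·y = 4·455 + 5·257 = 3105, so ȳ = 3105/9 ≈ 345.00.
From (452, 662): dx = 291.22, dy = -317.00, so the distance is √(dx²+dy²) ≈ 430.46.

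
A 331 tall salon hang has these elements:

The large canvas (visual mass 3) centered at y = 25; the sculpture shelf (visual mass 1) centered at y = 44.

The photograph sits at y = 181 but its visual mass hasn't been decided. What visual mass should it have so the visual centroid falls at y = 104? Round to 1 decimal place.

w ≈ 3.9

Existing Σw = 4 (3 + 1); existing moment 3·25 + 1·44 = 119.
For the centroid to hit 104: (119 + w·181) / (4 + w) = 104.
Rearranging, w·(181 − 104) = 104·4 − 119 = 297, so w ≈ 297/77 = 3.86.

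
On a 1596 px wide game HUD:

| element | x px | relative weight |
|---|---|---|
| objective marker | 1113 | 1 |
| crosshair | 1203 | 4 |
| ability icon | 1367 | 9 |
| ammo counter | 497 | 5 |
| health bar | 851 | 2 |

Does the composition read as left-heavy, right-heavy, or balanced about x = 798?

Total weight = 1 + 4 + 9 + 5 + 2 = 21.
x-moment: 1·1113 + 4·1203 + 9·1367 + 5·497 + 2·851 = 22415; centroid 22415/21 ≈ 1067.38.
Since 1067.4 is right of 798, the composition reads right-heavy.

right-heavy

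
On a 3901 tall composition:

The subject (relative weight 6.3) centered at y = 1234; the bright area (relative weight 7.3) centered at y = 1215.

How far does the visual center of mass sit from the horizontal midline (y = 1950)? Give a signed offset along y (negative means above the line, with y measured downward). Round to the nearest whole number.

Total weight = 6.3 + 7.3 = 13.6.
Σw·y = 6.3·1234 + 7.3·1215 = 16643.7, so ȳ = 16643.7/13.6 ≈ 1223.80.
Offset from y = 1950: 1223.80 − 1950 ≈ -726.20.

≈ -726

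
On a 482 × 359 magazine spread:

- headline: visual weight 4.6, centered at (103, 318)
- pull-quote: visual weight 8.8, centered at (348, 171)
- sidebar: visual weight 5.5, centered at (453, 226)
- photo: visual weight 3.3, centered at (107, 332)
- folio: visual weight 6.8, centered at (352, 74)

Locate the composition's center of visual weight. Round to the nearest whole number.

Weights sum to 4.6 + 8.8 + 5.5 + 3.3 + 6.8 = 29.0.
x-moment: 4.6·103 + 8.8·348 + 5.5·453 + 3.3·107 + 6.8·352 = 8774.4; centroid 8774.4/29.0 ≈ 302.57.
y-moment: 4.6·318 + 8.8·171 + 5.5·226 + 3.3·332 + 6.8·74 = 5809.4; centroid 5809.4/29.0 ≈ 200.32.

(303, 200)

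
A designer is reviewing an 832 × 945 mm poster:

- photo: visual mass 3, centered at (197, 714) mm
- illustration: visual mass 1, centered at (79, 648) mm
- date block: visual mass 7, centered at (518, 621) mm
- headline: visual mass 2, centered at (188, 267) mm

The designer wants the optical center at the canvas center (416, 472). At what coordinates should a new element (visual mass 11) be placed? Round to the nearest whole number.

(483, 332)

After adding the new element, total weight = 3 + 1 + 7 + 2 + 11 = 24.
x: need Σw·x = 24·416 = 9984. Existing = 3·197 + 1·79 + 7·518 + 2·188 = 4672. Remainder 5312 / 11 ≈ 482.91.
y: need Σw·y = 24·472 = 11328. Existing = 3·714 + 1·648 + 7·621 + 2·267 = 7671. Remainder 3657 / 11 ≈ 332.45.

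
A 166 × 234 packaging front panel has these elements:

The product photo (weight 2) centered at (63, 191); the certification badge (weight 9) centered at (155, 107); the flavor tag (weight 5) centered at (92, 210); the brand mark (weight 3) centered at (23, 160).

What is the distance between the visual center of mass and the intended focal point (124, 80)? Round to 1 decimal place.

≈ 73.1

Total weight = 2 + 9 + 5 + 3 = 19.
x-moment: 2·63 + 9·155 + 5·92 + 3·23 = 2050; centroid 2050/19 ≈ 107.89.
y-moment: 2·191 + 9·107 + 5·210 + 3·160 = 2875; centroid 2875/19 ≈ 151.32.
Relative to (124, 80): Δ = (-16.11, 71.32); |Δ| = √(-16.11² + 71.32²) ≈ 73.11.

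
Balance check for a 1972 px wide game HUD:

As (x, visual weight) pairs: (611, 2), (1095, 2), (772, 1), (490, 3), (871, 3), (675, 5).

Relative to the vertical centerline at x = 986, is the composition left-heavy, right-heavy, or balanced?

left-heavy

Weights sum to 2 + 2 + 1 + 3 + 3 + 5 = 16.
x: moment 11642 / weight 16 ≈ 727.62
727.6 vs midline 986 → left-heavy.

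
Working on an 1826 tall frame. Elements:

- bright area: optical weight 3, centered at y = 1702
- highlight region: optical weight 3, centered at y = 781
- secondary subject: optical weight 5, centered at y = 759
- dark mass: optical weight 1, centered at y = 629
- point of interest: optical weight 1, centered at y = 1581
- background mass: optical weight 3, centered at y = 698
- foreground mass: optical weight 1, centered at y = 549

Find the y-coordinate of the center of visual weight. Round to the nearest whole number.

y ≈ 947

Σw = 3 + 3 + 5 + 1 + 1 + 3 + 1 = 17.
y: moment 16097 / weight 17 ≈ 946.88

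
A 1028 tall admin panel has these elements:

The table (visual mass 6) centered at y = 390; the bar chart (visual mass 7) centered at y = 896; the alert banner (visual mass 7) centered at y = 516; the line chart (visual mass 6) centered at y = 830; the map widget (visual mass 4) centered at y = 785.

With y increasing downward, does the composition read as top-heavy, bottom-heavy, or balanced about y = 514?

Σw = 6 + 7 + 7 + 6 + 4 = 30.
y-moment: 6·390 + 7·896 + 7·516 + 6·830 + 4·785 = 20344; centroid 20344/30 ≈ 678.13.
678.1 vs midline 514 → bottom-heavy.

bottom-heavy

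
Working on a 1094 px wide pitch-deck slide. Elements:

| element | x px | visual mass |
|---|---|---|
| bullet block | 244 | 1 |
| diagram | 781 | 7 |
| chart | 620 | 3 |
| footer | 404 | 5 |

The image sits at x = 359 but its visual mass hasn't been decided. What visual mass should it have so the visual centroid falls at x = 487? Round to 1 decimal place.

w ≈ 14.1

Existing Σw = 16 (1 + 7 + 3 + 5); existing moment 1·244 + 7·781 + 3·620 + 5·404 = 9591.
Balance at x = 487 requires (9591 + w·359) / (16 + w) = 487.
Rearranging, w·(359 − 487) = 487·16 − 9591 = -1799, so w ≈ -1799/-128 = 14.05.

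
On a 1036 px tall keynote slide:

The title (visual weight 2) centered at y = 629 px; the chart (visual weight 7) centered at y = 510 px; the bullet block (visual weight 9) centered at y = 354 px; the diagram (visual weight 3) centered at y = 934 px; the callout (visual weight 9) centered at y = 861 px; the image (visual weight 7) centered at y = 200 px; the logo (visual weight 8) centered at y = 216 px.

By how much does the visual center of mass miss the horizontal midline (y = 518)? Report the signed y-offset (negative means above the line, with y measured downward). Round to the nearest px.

≈ -36 px

Σw = 2 + 7 + 9 + 3 + 9 + 7 + 8 = 45.
y: (2·629 + 7·510 + 9·354 + 3·934 + 9·861 + 7·200 + 8·216) / 45 = 21693 / 45 ≈ 482.07
Offset from y = 518: 482.07 − 518 ≈ -35.93.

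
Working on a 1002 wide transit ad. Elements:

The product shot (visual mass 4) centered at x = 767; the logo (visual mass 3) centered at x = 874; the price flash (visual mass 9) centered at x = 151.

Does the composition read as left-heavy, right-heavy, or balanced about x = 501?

left-heavy

Total weight = 4 + 3 + 9 = 16.
x-moment: 4·767 + 3·874 + 9·151 = 7049; centroid 7049/16 ≈ 440.56.
Since 440.6 is left of 501, the composition reads left-heavy.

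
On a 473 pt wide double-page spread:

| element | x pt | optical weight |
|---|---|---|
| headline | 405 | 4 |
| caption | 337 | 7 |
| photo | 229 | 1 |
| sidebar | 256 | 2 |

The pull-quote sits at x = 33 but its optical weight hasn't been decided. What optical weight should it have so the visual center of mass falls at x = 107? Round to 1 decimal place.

w ≈ 43.5

Existing Σw = 14 (4 + 7 + 1 + 2); existing moment 4·405 + 7·337 + 1·229 + 2·256 = 4720.
Set Σw·x/Σw = 107: (4720 + 33w) = 107·(14 + w).
Rearranging, w·(33 − 107) = 107·14 − 4720 = -3222, so w ≈ -3222/-74 = 43.54.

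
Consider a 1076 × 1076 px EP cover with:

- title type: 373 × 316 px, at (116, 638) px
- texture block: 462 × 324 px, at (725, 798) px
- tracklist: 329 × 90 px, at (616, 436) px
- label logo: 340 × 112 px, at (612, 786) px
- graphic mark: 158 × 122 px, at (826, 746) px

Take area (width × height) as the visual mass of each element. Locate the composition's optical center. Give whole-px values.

(507, 710)

Areas → weights: title type 373·316 = 117868, texture block 462·324 = 149688, tracklist 329·90 = 29610, label logo 340·112 = 38080, graphic mark 158·122 = 19276; Σw = 354522.
Σw·x = 117868·116 + 149688·725 + 29610·616 + 38080·612 + 19276·826 = 179663184, so x̄ = 179663184/354522 ≈ 506.78.
Σw·y = 117868·638 + 149688·798 + 29610·436 + 38080·786 + 19276·746 = 251871544, so ȳ = 251871544/354522 ≈ 710.45.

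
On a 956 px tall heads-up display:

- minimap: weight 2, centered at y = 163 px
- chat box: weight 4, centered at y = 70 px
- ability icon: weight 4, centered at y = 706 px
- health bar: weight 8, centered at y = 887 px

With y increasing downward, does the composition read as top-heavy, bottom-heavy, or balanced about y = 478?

Σw = 2 + 4 + 4 + 8 = 18.
y: (2·163 + 4·70 + 4·706 + 8·887) / 18 = 10526 / 18 ≈ 584.78
584.8 vs midline 478 → bottom-heavy.

bottom-heavy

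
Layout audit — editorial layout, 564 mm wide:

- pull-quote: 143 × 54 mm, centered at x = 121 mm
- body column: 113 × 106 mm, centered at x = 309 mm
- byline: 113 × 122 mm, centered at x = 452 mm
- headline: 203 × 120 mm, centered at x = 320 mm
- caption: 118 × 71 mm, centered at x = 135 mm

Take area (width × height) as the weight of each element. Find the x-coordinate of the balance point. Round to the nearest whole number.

Taking area as weight: pull-quote 143·54 = 7722, body column 113·106 = 11978, byline 113·122 = 13786, headline 203·120 = 24360, caption 118·71 = 8378. Sum 66224.
x-moment: 7722·121 + 11978·309 + 13786·452 + 24360·320 + 8378·135 = 19793066; centroid 19793066/66224 ≈ 298.88.

x ≈ 299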